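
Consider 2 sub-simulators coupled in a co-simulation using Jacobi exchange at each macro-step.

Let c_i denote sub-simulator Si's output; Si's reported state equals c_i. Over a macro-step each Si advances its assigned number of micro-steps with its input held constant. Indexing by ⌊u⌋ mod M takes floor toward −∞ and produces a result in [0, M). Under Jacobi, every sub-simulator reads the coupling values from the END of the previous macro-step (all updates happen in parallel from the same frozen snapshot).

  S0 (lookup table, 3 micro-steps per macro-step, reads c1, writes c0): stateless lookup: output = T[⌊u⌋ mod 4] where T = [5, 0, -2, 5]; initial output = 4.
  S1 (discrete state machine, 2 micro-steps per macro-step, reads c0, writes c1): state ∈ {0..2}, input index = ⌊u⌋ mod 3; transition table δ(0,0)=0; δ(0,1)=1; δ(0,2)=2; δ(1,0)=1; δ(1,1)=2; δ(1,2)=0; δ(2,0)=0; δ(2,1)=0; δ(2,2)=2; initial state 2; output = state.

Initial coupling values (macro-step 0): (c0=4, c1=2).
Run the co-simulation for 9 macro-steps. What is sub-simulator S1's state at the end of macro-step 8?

S1 state at macro-step 8 = 0

macro 1: S0 reads c1=2 → after 3×micro: -2; S1 reads c0=4 → after 2×micro: 1 ⇒ (c0=-2, c1=1)
macro 2: S0 reads c1=1 → after 3×micro: 0; S1 reads c0=-2 → after 2×micro: 0 ⇒ (c0=0, c1=0)
macro 3: S0 reads c1=0 → after 3×micro: 5; S1 reads c0=0 → after 2×micro: 0 ⇒ (c0=5, c1=0)
macro 4: S0 reads c1=0 → after 3×micro: 5; S1 reads c0=5 → after 2×micro: 2 ⇒ (c0=5, c1=2)
macro 5: S0 reads c1=2 → after 3×micro: -2; S1 reads c0=5 → after 2×micro: 2 ⇒ (c0=-2, c1=2)
macro 6: S0 reads c1=2 → after 3×micro: -2; S1 reads c0=-2 → after 2×micro: 1 ⇒ (c0=-2, c1=1)
macro 7: S0 reads c1=1 → after 3×micro: 0; S1 reads c0=-2 → after 2×micro: 0 ⇒ (c0=0, c1=0)
macro 8: S0 reads c1=0 → after 3×micro: 5; S1 reads c0=0 → after 2×micro: 0 ⇒ (c0=5, c1=0)
macro 9: S0 reads c1=0 → after 3×micro: 5; S1 reads c0=5 → after 2×micro: 2 ⇒ (c0=5, c1=2)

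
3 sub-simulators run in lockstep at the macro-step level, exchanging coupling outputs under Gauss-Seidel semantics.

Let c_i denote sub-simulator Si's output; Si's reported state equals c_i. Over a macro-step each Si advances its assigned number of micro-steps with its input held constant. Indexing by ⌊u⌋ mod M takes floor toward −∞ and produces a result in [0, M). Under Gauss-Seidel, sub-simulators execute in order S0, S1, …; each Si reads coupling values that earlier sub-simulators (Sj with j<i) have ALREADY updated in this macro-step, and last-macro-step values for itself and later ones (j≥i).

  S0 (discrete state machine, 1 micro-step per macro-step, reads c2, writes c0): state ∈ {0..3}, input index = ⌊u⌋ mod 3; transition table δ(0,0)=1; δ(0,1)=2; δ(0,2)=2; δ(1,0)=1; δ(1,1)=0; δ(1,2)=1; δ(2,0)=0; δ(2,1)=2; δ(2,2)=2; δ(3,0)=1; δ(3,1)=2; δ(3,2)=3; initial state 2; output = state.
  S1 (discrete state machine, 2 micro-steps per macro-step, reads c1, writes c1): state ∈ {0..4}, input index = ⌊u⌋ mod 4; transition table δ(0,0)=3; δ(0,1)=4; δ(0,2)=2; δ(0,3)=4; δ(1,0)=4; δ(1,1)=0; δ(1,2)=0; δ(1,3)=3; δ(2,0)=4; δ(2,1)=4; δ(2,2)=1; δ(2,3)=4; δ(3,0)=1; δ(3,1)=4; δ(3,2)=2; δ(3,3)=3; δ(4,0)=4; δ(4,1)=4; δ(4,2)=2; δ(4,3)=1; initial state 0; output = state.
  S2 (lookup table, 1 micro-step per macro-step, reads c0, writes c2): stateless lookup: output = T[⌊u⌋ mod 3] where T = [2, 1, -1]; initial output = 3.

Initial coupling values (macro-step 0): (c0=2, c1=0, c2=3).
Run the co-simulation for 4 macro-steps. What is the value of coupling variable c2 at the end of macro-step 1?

macro 1: S0 reads c2=3 → after 1×micro: 0; S1 reads c1=0 → after 2×micro: 1; S2 reads c0=0 → after 1×micro: 2 ⇒ (c0=0, c1=1, c2=2)
macro 2: S0 reads c2=2 → after 1×micro: 2; S1 reads c1=1 → after 2×micro: 4; S2 reads c0=2 → after 1×micro: -1 ⇒ (c0=2, c1=4, c2=-1)
macro 3: S0 reads c2=-1 → after 1×micro: 2; S1 reads c1=4 → after 2×micro: 4; S2 reads c0=2 → after 1×micro: -1 ⇒ (c0=2, c1=4, c2=-1)
macro 4: S0 reads c2=-1 → after 1×micro: 2; S1 reads c1=4 → after 2×micro: 4; S2 reads c0=2 → after 1×micro: -1 ⇒ (c0=2, c1=4, c2=-1)

c2 at macro-step 1 = 2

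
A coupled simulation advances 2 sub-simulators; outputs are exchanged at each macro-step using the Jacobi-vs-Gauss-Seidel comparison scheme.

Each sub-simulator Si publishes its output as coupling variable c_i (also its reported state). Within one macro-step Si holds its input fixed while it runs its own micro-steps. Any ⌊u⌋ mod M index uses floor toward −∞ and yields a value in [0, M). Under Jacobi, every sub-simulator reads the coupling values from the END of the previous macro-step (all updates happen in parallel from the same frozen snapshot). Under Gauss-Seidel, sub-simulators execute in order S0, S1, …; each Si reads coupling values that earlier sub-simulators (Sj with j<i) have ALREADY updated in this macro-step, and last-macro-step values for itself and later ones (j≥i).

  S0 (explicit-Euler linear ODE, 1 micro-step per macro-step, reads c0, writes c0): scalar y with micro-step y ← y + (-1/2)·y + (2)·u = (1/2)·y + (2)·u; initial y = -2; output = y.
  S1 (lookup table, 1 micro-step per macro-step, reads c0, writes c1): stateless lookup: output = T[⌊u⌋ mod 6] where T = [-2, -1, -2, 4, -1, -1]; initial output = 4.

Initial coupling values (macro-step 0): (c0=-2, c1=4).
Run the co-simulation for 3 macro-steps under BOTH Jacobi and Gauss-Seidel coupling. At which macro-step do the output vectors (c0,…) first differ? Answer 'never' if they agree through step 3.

[Jacobi] macro 1: S0 reads c0=-2 → after 1×micro: -5; S1 reads c0=-2 → after 1×micro: -1 ⇒ (c0=-5, c1=-1)
[Jacobi] macro 2: S0 reads c0=-5 → after 1×micro: -25/2; S1 reads c0=-5 → after 1×micro: -1 ⇒ (c0=-25/2, c1=-1)
[Jacobi] macro 3: S0 reads c0=-25/2 → after 1×micro: -125/4; S1 reads c0=-25/2 → after 1×micro: -1 ⇒ (c0=-125/4, c1=-1)
[Gauss-Seidel] macro 1: S0 reads c0=-2 → after 1×micro: -5; S1 reads c0=-5 → after 1×micro: -1 ⇒ (c0=-5, c1=-1)
[Gauss-Seidel] macro 2: S0 reads c0=-5 → after 1×micro: -25/2; S1 reads c0=-25/2 → after 1×micro: -1 ⇒ (c0=-25/2, c1=-1)
[Gauss-Seidel] macro 3: S0 reads c0=-25/2 → after 1×micro: -125/4; S1 reads c0=-125/4 → after 1×micro: -1 ⇒ (c0=-125/4, c1=-1)

first divergence at macro-step: never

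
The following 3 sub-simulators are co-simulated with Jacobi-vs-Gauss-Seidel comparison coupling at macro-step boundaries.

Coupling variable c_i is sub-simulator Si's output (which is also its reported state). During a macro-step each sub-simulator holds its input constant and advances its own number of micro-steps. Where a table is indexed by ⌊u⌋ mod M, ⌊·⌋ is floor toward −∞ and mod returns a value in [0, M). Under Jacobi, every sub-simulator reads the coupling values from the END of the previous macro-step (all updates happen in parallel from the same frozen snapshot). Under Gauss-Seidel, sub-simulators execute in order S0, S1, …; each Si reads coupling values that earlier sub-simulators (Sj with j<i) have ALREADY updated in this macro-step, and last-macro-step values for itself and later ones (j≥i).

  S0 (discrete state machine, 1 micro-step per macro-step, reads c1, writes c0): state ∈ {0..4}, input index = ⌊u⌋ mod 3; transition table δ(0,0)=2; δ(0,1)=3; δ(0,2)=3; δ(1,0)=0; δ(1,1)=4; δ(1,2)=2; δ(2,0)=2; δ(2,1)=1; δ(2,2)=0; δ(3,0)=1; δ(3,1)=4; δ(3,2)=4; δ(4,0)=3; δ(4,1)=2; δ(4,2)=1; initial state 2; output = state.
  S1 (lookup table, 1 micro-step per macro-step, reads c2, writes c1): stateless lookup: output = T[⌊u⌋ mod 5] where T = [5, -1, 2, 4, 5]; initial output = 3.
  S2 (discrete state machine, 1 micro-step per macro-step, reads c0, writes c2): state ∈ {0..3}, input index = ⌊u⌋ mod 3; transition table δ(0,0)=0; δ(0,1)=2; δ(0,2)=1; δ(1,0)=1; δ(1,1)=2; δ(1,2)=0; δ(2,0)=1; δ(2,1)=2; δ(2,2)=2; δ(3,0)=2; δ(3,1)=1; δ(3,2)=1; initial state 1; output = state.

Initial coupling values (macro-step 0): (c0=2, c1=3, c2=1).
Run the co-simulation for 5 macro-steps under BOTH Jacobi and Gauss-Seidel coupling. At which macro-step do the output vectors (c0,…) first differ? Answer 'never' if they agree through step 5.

[Jacobi] macro 1: S0 reads c1=3 → after 1×micro: 2; S1 reads c2=1 → after 1×micro: -1; S2 reads c0=2 → after 1×micro: 0 ⇒ (c0=2, c1=-1, c2=0)
[Jacobi] macro 2: S0 reads c1=-1 → after 1×micro: 0; S1 reads c2=0 → after 1×micro: 5; S2 reads c0=2 → after 1×micro: 1 ⇒ (c0=0, c1=5, c2=1)
[Jacobi] macro 3: S0 reads c1=5 → after 1×micro: 3; S1 reads c2=1 → after 1×micro: -1; S2 reads c0=0 → after 1×micro: 1 ⇒ (c0=3, c1=-1, c2=1)
[Jacobi] macro 4: S0 reads c1=-1 → after 1×micro: 4; S1 reads c2=1 → after 1×micro: -1; S2 reads c0=3 → after 1×micro: 1 ⇒ (c0=4, c1=-1, c2=1)
[Jacobi] macro 5: S0 reads c1=-1 → after 1×micro: 1; S1 reads c2=1 → after 1×micro: -1; S2 reads c0=4 → after 1×micro: 2 ⇒ (c0=1, c1=-1, c2=2)
[Gauss-Seidel] macro 1: S0 reads c1=3 → after 1×micro: 2; S1 reads c2=1 → after 1×micro: -1; S2 reads c0=2 → after 1×micro: 0 ⇒ (c0=2, c1=-1, c2=0)
[Gauss-Seidel] macro 2: S0 reads c1=-1 → after 1×micro: 0; S1 reads c2=0 → after 1×micro: 5; S2 reads c0=0 → after 1×micro: 0 ⇒ (c0=0, c1=5, c2=0)
[Gauss-Seidel] macro 3: S0 reads c1=5 → after 1×micro: 3; S1 reads c2=0 → after 1×micro: 5; S2 reads c0=3 → after 1×micro: 0 ⇒ (c0=3, c1=5, c2=0)
[Gauss-Seidel] macro 4: S0 reads c1=5 → after 1×micro: 4; S1 reads c2=0 → after 1×micro: 5; S2 reads c0=4 → after 1×micro: 2 ⇒ (c0=4, c1=5, c2=2)
[Gauss-Seidel] macro 5: S0 reads c1=5 → after 1×micro: 1; S1 reads c2=2 → after 1×micro: 2; S2 reads c0=1 → after 1×micro: 2 ⇒ (c0=1, c1=2, c2=2)

first divergence at macro-step: 2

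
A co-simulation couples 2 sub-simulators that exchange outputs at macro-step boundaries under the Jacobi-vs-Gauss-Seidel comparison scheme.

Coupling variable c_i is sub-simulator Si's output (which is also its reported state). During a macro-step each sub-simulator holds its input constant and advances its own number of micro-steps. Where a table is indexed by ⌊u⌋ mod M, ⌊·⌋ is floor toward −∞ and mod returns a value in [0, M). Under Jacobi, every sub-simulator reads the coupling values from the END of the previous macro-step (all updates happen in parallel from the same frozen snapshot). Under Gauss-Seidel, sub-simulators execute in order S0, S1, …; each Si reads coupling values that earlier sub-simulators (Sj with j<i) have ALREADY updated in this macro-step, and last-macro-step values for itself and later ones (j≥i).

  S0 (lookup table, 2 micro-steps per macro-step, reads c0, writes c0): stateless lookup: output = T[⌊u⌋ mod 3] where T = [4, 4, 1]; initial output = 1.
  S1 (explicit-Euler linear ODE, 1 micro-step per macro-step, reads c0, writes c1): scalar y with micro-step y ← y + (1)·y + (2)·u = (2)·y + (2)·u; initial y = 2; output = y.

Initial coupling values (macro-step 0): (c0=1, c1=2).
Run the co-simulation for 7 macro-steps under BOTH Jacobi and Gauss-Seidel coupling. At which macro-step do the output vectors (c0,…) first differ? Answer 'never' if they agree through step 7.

[Jacobi] macro 1: S0 reads c0=1 → after 2×micro: 4; S1 reads c0=1 → after 1×micro: 6 ⇒ (c0=4, c1=6)
[Jacobi] macro 2: S0 reads c0=4 → after 2×micro: 4; S1 reads c0=4 → after 1×micro: 20 ⇒ (c0=4, c1=20)
[Jacobi] macro 3: S0 reads c0=4 → after 2×micro: 4; S1 reads c0=4 → after 1×micro: 48 ⇒ (c0=4, c1=48)
[Jacobi] macro 4: S0 reads c0=4 → after 2×micro: 4; S1 reads c0=4 → after 1×micro: 104 ⇒ (c0=4, c1=104)
[Jacobi] macro 5: S0 reads c0=4 → after 2×micro: 4; S1 reads c0=4 → after 1×micro: 216 ⇒ (c0=4, c1=216)
[Jacobi] macro 6: S0 reads c0=4 → after 2×micro: 4; S1 reads c0=4 → after 1×micro: 440 ⇒ (c0=4, c1=440)
[Jacobi] macro 7: S0 reads c0=4 → after 2×micro: 4; S1 reads c0=4 → after 1×micro: 888 ⇒ (c0=4, c1=888)
[Gauss-Seidel] macro 1: S0 reads c0=1 → after 2×micro: 4; S1 reads c0=4 → after 1×micro: 12 ⇒ (c0=4, c1=12)
[Gauss-Seidel] macro 2: S0 reads c0=4 → after 2×micro: 4; S1 reads c0=4 → after 1×micro: 32 ⇒ (c0=4, c1=32)
[Gauss-Seidel] macro 3: S0 reads c0=4 → after 2×micro: 4; S1 reads c0=4 → after 1×micro: 72 ⇒ (c0=4, c1=72)
[Gauss-Seidel] macro 4: S0 reads c0=4 → after 2×micro: 4; S1 reads c0=4 → after 1×micro: 152 ⇒ (c0=4, c1=152)
[Gauss-Seidel] macro 5: S0 reads c0=4 → after 2×micro: 4; S1 reads c0=4 → after 1×micro: 312 ⇒ (c0=4, c1=312)
[Gauss-Seidel] macro 6: S0 reads c0=4 → after 2×micro: 4; S1 reads c0=4 → after 1×micro: 632 ⇒ (c0=4, c1=632)
[Gauss-Seidel] macro 7: S0 reads c0=4 → after 2×micro: 4; S1 reads c0=4 → after 1×micro: 1272 ⇒ (c0=4, c1=1272)

first divergence at macro-step: 1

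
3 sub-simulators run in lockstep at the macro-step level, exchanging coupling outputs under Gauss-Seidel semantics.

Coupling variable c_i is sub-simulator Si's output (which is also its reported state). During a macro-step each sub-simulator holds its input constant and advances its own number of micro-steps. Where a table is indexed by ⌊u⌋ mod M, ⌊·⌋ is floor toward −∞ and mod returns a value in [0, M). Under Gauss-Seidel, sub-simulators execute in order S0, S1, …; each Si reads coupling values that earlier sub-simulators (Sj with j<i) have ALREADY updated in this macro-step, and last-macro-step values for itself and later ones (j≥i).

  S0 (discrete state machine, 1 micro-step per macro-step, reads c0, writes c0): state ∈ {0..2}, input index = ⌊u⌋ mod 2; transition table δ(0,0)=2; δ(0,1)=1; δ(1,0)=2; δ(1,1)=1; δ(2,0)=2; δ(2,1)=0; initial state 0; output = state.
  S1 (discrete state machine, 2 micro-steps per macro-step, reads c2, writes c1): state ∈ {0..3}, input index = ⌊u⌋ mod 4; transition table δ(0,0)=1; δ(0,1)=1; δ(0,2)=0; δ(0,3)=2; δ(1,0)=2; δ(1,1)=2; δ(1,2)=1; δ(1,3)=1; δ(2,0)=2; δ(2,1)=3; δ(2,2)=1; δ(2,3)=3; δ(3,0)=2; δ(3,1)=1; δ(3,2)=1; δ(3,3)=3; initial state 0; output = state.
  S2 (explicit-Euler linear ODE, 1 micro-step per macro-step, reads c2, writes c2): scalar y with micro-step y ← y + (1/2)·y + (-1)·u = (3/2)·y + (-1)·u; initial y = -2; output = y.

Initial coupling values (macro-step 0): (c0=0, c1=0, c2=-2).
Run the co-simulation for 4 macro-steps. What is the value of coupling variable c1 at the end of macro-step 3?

c1 at macro-step 3 = 3

macro 1: S0 reads c0=0 → after 1×micro: 2; S1 reads c2=-2 → after 2×micro: 0; S2 reads c2=-2 → after 1×micro: -1 ⇒ (c0=2, c1=0, c2=-1)
macro 2: S0 reads c0=2 → after 1×micro: 2; S1 reads c2=-1 → after 2×micro: 3; S2 reads c2=-1 → after 1×micro: -1/2 ⇒ (c0=2, c1=3, c2=-1/2)
macro 3: S0 reads c0=2 → after 1×micro: 2; S1 reads c2=-1/2 → after 2×micro: 3; S2 reads c2=-1/2 → after 1×micro: -1/4 ⇒ (c0=2, c1=3, c2=-1/4)
macro 4: S0 reads c0=2 → after 1×micro: 2; S1 reads c2=-1/4 → after 2×micro: 3; S2 reads c2=-1/4 → after 1×micro: -1/8 ⇒ (c0=2, c1=3, c2=-1/8)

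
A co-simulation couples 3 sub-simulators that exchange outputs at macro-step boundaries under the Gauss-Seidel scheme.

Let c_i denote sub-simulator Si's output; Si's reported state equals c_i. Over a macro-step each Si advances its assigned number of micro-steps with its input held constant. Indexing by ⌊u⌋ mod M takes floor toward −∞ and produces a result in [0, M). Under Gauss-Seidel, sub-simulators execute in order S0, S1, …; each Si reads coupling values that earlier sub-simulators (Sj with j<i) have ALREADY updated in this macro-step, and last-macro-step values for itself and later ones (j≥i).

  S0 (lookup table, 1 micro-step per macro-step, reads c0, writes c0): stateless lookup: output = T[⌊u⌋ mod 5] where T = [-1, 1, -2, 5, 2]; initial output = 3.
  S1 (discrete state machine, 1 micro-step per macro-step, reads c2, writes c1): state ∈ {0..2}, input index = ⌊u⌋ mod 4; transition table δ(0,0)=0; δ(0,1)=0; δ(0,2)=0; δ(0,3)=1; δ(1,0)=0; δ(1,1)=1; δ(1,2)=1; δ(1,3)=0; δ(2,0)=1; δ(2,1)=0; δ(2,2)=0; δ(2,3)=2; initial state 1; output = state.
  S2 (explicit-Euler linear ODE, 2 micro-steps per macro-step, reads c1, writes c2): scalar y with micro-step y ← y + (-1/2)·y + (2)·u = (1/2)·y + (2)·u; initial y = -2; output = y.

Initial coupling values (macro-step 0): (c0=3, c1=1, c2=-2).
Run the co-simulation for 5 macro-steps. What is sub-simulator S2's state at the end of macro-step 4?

macro 1: S0 reads c0=3 → after 1×micro: 5; S1 reads c2=-2 → after 1×micro: 1; S2 reads c1=1 → after 2×micro: 5/2 ⇒ (c0=5, c1=1, c2=5/2)
macro 2: S0 reads c0=5 → after 1×micro: -1; S1 reads c2=5/2 → after 1×micro: 1; S2 reads c1=1 → after 2×micro: 29/8 ⇒ (c0=-1, c1=1, c2=29/8)
macro 3: S0 reads c0=-1 → after 1×micro: 2; S1 reads c2=29/8 → after 1×micro: 0; S2 reads c1=0 → after 2×micro: 29/32 ⇒ (c0=2, c1=0, c2=29/32)
macro 4: S0 reads c0=2 → after 1×micro: -2; S1 reads c2=29/32 → after 1×micro: 0; S2 reads c1=0 → after 2×micro: 29/128 ⇒ (c0=-2, c1=0, c2=29/128)
macro 5: S0 reads c0=-2 → after 1×micro: 5; S1 reads c2=29/128 → after 1×micro: 0; S2 reads c1=0 → after 2×micro: 29/512 ⇒ (c0=5, c1=0, c2=29/512)

S2 state at macro-step 4 = 29/128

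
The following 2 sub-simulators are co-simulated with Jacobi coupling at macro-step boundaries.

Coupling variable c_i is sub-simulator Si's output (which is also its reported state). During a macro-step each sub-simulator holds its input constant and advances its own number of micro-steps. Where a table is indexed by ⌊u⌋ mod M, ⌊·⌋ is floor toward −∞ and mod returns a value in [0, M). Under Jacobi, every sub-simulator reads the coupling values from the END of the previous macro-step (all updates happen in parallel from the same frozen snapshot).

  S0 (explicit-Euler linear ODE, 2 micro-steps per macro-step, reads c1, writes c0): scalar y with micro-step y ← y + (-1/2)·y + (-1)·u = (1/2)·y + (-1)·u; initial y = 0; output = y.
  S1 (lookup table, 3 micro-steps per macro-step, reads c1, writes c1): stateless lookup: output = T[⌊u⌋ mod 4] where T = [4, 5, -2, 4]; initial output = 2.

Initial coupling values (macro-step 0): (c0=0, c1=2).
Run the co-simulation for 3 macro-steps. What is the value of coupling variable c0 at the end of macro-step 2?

c0 at macro-step 2 = 9/4

macro 1: S0 reads c1=2 → after 2×micro: -3; S1 reads c1=2 → after 3×micro: -2 ⇒ (c0=-3, c1=-2)
macro 2: S0 reads c1=-2 → after 2×micro: 9/4; S1 reads c1=-2 → after 3×micro: -2 ⇒ (c0=9/4, c1=-2)
macro 3: S0 reads c1=-2 → after 2×micro: 57/16; S1 reads c1=-2 → after 3×micro: -2 ⇒ (c0=57/16, c1=-2)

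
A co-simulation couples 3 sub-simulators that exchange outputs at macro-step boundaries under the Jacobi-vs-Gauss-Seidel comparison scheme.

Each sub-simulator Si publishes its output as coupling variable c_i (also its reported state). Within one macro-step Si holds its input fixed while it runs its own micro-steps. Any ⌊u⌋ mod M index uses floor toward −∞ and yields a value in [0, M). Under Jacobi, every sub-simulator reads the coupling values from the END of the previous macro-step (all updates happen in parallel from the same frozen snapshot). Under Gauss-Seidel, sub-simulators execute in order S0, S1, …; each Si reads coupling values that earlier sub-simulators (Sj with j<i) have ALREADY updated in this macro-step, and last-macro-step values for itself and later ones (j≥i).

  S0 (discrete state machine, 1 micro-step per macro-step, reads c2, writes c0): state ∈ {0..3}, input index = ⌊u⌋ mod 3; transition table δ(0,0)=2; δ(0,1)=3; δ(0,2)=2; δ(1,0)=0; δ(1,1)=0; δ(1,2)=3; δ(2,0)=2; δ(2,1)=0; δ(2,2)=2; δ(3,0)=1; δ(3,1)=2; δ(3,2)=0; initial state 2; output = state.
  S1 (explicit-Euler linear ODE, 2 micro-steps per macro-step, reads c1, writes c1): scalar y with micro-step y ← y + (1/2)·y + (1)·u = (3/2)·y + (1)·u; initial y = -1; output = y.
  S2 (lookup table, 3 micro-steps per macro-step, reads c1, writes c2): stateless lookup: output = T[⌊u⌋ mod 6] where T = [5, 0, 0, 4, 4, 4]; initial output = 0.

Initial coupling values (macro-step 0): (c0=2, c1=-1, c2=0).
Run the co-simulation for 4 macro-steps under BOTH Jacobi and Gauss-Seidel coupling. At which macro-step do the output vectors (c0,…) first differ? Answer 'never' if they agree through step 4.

[Jacobi] macro 1: S0 reads c2=0 → after 1×micro: 2; S1 reads c1=-1 → after 2×micro: -19/4; S2 reads c1=-1 → after 3×micro: 4 ⇒ (c0=2, c1=-19/4, c2=4)
[Jacobi] macro 2: S0 reads c2=4 → after 1×micro: 0; S1 reads c1=-19/4 → after 2×micro: -361/16; S2 reads c1=-19/4 → after 3×micro: 0 ⇒ (c0=0, c1=-361/16, c2=0)
[Jacobi] macro 3: S0 reads c2=0 → after 1×micro: 2; S1 reads c1=-361/16 → after 2×micro: -6859/64; S2 reads c1=-361/16 → after 3×micro: 0 ⇒ (c0=2, c1=-6859/64, c2=0)
[Jacobi] macro 4: S0 reads c2=0 → after 1×micro: 2; S1 reads c1=-6859/64 → after 2×micro: -130321/256; S2 reads c1=-6859/64 → after 3×micro: 5 ⇒ (c0=2, c1=-130321/256, c2=5)
[Gauss-Seidel] macro 1: S0 reads c2=0 → after 1×micro: 2; S1 reads c1=-1 → after 2×micro: -19/4; S2 reads c1=-19/4 → after 3×micro: 0 ⇒ (c0=2, c1=-19/4, c2=0)
[Gauss-Seidel] macro 2: S0 reads c2=0 → after 1×micro: 2; S1 reads c1=-19/4 → after 2×micro: -361/16; S2 reads c1=-361/16 → after 3×micro: 0 ⇒ (c0=2, c1=-361/16, c2=0)
[Gauss-Seidel] macro 3: S0 reads c2=0 → after 1×micro: 2; S1 reads c1=-361/16 → after 2×micro: -6859/64; S2 reads c1=-6859/64 → after 3×micro: 5 ⇒ (c0=2, c1=-6859/64, c2=5)
[Gauss-Seidel] macro 4: S0 reads c2=5 → after 1×micro: 2; S1 reads c1=-6859/64 → after 2×micro: -130321/256; S2 reads c1=-130321/256 → after 3×micro: 5 ⇒ (c0=2, c1=-130321/256, c2=5)

first divergence at macro-step: 1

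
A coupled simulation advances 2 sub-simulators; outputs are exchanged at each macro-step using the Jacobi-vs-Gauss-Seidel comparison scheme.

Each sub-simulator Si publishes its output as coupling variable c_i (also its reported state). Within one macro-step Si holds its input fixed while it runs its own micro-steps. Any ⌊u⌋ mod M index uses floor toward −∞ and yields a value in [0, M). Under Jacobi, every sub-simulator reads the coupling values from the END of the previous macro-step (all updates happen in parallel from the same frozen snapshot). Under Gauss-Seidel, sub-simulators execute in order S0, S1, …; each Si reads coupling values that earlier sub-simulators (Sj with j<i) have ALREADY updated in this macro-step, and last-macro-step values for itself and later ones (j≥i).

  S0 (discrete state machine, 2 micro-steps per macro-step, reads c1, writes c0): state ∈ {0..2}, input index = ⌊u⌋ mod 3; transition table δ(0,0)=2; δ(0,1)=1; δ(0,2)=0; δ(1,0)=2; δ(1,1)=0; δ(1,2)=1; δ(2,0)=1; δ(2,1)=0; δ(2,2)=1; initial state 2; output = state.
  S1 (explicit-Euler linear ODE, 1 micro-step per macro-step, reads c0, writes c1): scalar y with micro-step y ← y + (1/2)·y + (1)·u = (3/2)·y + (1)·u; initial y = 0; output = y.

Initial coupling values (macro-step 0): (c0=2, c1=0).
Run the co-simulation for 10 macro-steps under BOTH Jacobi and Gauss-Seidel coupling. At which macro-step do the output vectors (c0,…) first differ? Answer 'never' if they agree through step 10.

first divergence at macro-step: 2

[Jacobi] macro 1: S0 reads c1=0 → after 2×micro: 2; S1 reads c0=2 → after 1×micro: 2 ⇒ (c0=2, c1=2)
[Jacobi] macro 2: S0 reads c1=2 → after 2×micro: 1; S1 reads c0=2 → after 1×micro: 5 ⇒ (c0=1, c1=5)
[Jacobi] macro 3: S0 reads c1=5 → after 2×micro: 1; S1 reads c0=1 → after 1×micro: 17/2 ⇒ (c0=1, c1=17/2)
[Jacobi] macro 4: S0 reads c1=17/2 → after 2×micro: 1; S1 reads c0=1 → after 1×micro: 55/4 ⇒ (c0=1, c1=55/4)
[Jacobi] macro 5: S0 reads c1=55/4 → after 2×micro: 1; S1 reads c0=1 → after 1×micro: 173/8 ⇒ (c0=1, c1=173/8)
[Jacobi] macro 6: S0 reads c1=173/8 → after 2×micro: 1; S1 reads c0=1 → after 1×micro: 535/16 ⇒ (c0=1, c1=535/16)
[Jacobi] macro 7: S0 reads c1=535/16 → after 2×micro: 1; S1 reads c0=1 → after 1×micro: 1637/32 ⇒ (c0=1, c1=1637/32)
[Jacobi] macro 8: S0 reads c1=1637/32 → after 2×micro: 1; S1 reads c0=1 → after 1×micro: 4975/64 ⇒ (c0=1, c1=4975/64)
[Jacobi] macro 9: S0 reads c1=4975/64 → after 2×micro: 1; S1 reads c0=1 → after 1×micro: 15053/128 ⇒ (c0=1, c1=15053/128)
[Jacobi] macro 10: S0 reads c1=15053/128 → after 2×micro: 1; S1 reads c0=1 → after 1×micro: 45415/256 ⇒ (c0=1, c1=45415/256)
[Gauss-Seidel] macro 1: S0 reads c1=0 → after 2×micro: 2; S1 reads c0=2 → after 1×micro: 2 ⇒ (c0=2, c1=2)
[Gauss-Seidel] macro 2: S0 reads c1=2 → after 2×micro: 1; S1 reads c0=1 → after 1×micro: 4 ⇒ (c0=1, c1=4)
[Gauss-Seidel] macro 3: S0 reads c1=4 → after 2×micro: 1; S1 reads c0=1 → after 1×micro: 7 ⇒ (c0=1, c1=7)
[Gauss-Seidel] macro 4: S0 reads c1=7 → after 2×micro: 1; S1 reads c0=1 → after 1×micro: 23/2 ⇒ (c0=1, c1=23/2)
[Gauss-Seidel] macro 5: S0 reads c1=23/2 → after 2×micro: 1; S1 reads c0=1 → after 1×micro: 73/4 ⇒ (c0=1, c1=73/4)
[Gauss-Seidel] macro 6: S0 reads c1=73/4 → after 2×micro: 1; S1 reads c0=1 → after 1×micro: 227/8 ⇒ (c0=1, c1=227/8)
[Gauss-Seidel] macro 7: S0 reads c1=227/8 → after 2×micro: 1; S1 reads c0=1 → after 1×micro: 697/16 ⇒ (c0=1, c1=697/16)
[Gauss-Seidel] macro 8: S0 reads c1=697/16 → after 2×micro: 1; S1 reads c0=1 → after 1×micro: 2123/32 ⇒ (c0=1, c1=2123/32)
[Gauss-Seidel] macro 9: S0 reads c1=2123/32 → after 2×micro: 1; S1 reads c0=1 → after 1×micro: 6433/64 ⇒ (c0=1, c1=6433/64)
[Gauss-Seidel] macro 10: S0 reads c1=6433/64 → after 2×micro: 1; S1 reads c0=1 → after 1×micro: 19427/128 ⇒ (c0=1, c1=19427/128)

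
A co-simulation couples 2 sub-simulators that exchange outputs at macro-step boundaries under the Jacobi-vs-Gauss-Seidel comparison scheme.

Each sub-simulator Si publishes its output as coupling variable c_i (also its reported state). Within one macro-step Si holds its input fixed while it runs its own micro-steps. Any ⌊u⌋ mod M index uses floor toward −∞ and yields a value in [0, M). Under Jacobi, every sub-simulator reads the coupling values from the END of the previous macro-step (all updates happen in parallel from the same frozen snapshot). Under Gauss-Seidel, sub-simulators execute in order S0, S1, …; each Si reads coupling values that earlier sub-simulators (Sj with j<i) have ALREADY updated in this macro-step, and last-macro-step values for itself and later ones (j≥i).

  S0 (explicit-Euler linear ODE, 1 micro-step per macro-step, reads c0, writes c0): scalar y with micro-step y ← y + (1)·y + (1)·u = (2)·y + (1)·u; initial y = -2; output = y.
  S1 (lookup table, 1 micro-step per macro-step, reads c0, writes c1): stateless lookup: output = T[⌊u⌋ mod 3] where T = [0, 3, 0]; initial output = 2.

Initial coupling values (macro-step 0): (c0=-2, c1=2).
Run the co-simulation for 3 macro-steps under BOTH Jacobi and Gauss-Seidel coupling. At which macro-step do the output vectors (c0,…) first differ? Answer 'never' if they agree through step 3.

first divergence at macro-step: 1

[Jacobi] macro 1: S0 reads c0=-2 → after 1×micro: -6; S1 reads c0=-2 → after 1×micro: 3 ⇒ (c0=-6, c1=3)
[Jacobi] macro 2: S0 reads c0=-6 → after 1×micro: -18; S1 reads c0=-6 → after 1×micro: 0 ⇒ (c0=-18, c1=0)
[Jacobi] macro 3: S0 reads c0=-18 → after 1×micro: -54; S1 reads c0=-18 → after 1×micro: 0 ⇒ (c0=-54, c1=0)
[Gauss-Seidel] macro 1: S0 reads c0=-2 → after 1×micro: -6; S1 reads c0=-6 → after 1×micro: 0 ⇒ (c0=-6, c1=0)
[Gauss-Seidel] macro 2: S0 reads c0=-6 → after 1×micro: -18; S1 reads c0=-18 → after 1×micro: 0 ⇒ (c0=-18, c1=0)
[Gauss-Seidel] macro 3: S0 reads c0=-18 → after 1×micro: -54; S1 reads c0=-54 → after 1×micro: 0 ⇒ (c0=-54, c1=0)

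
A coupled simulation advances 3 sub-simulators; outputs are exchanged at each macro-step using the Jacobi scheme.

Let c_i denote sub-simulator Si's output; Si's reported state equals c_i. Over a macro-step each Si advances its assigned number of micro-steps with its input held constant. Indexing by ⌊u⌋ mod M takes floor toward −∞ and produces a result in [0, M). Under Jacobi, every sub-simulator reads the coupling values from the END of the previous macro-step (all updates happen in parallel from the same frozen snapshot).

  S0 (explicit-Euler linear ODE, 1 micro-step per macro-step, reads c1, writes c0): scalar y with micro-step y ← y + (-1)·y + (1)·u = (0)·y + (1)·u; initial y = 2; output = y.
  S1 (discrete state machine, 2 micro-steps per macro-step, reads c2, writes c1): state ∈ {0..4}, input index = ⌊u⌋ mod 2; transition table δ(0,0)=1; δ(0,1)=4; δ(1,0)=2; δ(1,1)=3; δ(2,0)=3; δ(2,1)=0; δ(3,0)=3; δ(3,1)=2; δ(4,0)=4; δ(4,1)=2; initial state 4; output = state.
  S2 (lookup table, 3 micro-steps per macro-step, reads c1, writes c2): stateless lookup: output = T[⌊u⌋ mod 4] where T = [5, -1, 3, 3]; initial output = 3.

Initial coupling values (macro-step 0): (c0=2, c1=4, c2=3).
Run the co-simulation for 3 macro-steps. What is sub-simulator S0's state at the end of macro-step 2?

S0 state at macro-step 2 = 0

macro 1: S0 reads c1=4 → after 1×micro: 4; S1 reads c2=3 → after 2×micro: 0; S2 reads c1=4 → after 3×micro: 5 ⇒ (c0=4, c1=0, c2=5)
macro 2: S0 reads c1=0 → after 1×micro: 0; S1 reads c2=5 → after 2×micro: 2; S2 reads c1=0 → after 3×micro: 5 ⇒ (c0=0, c1=2, c2=5)
macro 3: S0 reads c1=2 → after 1×micro: 2; S1 reads c2=5 → after 2×micro: 4; S2 reads c1=2 → after 3×micro: 3 ⇒ (c0=2, c1=4, c2=3)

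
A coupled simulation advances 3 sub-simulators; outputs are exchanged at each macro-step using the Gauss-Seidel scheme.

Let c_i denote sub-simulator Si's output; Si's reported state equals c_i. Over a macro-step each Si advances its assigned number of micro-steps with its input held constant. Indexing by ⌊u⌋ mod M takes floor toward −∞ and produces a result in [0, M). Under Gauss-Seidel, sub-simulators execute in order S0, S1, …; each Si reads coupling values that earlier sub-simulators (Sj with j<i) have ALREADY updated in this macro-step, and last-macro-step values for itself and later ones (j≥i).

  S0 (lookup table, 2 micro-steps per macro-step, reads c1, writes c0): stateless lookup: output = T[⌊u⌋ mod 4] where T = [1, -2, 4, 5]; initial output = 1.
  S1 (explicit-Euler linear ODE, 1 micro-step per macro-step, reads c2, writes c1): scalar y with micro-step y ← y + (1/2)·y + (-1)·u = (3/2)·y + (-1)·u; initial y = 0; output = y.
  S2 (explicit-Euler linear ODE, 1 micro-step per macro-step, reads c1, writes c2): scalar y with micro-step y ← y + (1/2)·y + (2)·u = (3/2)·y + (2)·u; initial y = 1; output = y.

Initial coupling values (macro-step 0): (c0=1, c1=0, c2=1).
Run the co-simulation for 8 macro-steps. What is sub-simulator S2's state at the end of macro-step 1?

S2 state at macro-step 1 = -1/2

macro 1: S0 reads c1=0 → after 2×micro: 1; S1 reads c2=1 → after 1×micro: -1; S2 reads c1=-1 → after 1×micro: -1/2 ⇒ (c0=1, c1=-1, c2=-1/2)
macro 2: S0 reads c1=-1 → after 2×micro: 5; S1 reads c2=-1/2 → after 1×micro: -1; S2 reads c1=-1 → after 1×micro: -11/4 ⇒ (c0=5, c1=-1, c2=-11/4)
macro 3: S0 reads c1=-1 → after 2×micro: 5; S1 reads c2=-11/4 → after 1×micro: 5/4; S2 reads c1=5/4 → after 1×micro: -13/8 ⇒ (c0=5, c1=5/4, c2=-13/8)
macro 4: S0 reads c1=5/4 → after 2×micro: -2; S1 reads c2=-13/8 → after 1×micro: 7/2; S2 reads c1=7/2 → after 1×micro: 73/16 ⇒ (c0=-2, c1=7/2, c2=73/16)
macro 5: S0 reads c1=7/2 → after 2×micro: 5; S1 reads c2=73/16 → after 1×micro: 11/16; S2 reads c1=11/16 → after 1×micro: 263/32 ⇒ (c0=5, c1=11/16, c2=263/32)
macro 6: S0 reads c1=11/16 → after 2×micro: 1; S1 reads c2=263/32 → after 1×micro: -115/16; S2 reads c1=-115/16 → after 1×micro: -131/64 ⇒ (c0=1, c1=-115/16, c2=-131/64)
macro 7: S0 reads c1=-115/16 → after 2×micro: 1; S1 reads c2=-131/64 → after 1×micro: -559/64; S2 reads c1=-559/64 → after 1×micro: -2629/128 ⇒ (c0=1, c1=-559/64, c2=-2629/128)
macro 8: S0 reads c1=-559/64 → after 2×micro: 5; S1 reads c2=-2629/128 → after 1×micro: 119/16; S2 reads c1=119/16 → after 1×micro: -4079/256 ⇒ (c0=5, c1=119/16, c2=-4079/256)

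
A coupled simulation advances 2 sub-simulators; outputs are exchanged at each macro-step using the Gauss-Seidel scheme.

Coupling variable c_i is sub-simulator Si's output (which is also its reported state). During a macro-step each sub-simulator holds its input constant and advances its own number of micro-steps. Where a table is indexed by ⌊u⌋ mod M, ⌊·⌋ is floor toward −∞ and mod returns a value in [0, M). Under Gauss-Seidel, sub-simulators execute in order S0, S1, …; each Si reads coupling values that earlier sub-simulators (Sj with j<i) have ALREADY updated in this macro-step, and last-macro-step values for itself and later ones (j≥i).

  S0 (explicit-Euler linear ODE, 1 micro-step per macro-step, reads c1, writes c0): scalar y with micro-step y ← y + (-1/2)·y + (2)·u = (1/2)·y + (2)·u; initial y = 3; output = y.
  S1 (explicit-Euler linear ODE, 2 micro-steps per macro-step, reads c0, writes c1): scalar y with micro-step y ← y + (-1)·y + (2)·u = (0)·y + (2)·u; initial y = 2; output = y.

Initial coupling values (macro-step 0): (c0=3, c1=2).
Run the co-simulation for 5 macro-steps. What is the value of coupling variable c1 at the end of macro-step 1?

c1 at macro-step 1 = 11

macro 1: S0 reads c1=2 → after 1×micro: 11/2; S1 reads c0=11/2 → after 2×micro: 11 ⇒ (c0=11/2, c1=11)
macro 2: S0 reads c1=11 → after 1×micro: 99/4; S1 reads c0=99/4 → after 2×micro: 99/2 ⇒ (c0=99/4, c1=99/2)
macro 3: S0 reads c1=99/2 → after 1×micro: 891/8; S1 reads c0=891/8 → after 2×micro: 891/4 ⇒ (c0=891/8, c1=891/4)
macro 4: S0 reads c1=891/4 → after 1×micro: 8019/16; S1 reads c0=8019/16 → after 2×micro: 8019/8 ⇒ (c0=8019/16, c1=8019/8)
macro 5: S0 reads c1=8019/8 → after 1×micro: 72171/32; S1 reads c0=72171/32 → after 2×micro: 72171/16 ⇒ (c0=72171/32, c1=72171/16)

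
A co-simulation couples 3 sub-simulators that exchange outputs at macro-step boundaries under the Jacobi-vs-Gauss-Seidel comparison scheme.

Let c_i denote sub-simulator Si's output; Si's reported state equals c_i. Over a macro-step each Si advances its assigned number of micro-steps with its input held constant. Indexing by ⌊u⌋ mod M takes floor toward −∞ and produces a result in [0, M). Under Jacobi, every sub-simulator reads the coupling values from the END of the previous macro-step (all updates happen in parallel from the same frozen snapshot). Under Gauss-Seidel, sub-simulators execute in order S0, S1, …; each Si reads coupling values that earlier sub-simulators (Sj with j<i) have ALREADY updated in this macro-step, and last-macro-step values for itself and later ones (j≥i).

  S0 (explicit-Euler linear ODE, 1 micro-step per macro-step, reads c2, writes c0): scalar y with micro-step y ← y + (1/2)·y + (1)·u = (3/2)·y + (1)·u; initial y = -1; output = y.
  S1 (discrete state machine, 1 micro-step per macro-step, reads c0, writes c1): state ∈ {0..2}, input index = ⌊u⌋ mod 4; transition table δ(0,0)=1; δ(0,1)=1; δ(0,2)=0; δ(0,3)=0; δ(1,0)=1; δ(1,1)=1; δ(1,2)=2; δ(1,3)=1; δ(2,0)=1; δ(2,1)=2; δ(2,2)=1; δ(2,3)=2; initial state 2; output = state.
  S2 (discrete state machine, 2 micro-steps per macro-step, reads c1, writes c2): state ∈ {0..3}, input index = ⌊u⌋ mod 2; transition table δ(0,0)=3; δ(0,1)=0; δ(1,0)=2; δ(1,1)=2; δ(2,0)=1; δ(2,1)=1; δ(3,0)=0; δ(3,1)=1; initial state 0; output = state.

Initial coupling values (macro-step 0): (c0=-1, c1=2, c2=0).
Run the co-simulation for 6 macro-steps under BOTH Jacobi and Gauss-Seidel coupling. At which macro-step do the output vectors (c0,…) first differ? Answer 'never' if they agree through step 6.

first divergence at macro-step: 1

[Jacobi] macro 1: S0 reads c2=0 → after 1×micro: -3/2; S1 reads c0=-1 → after 1×micro: 2; S2 reads c1=2 → after 2×micro: 0 ⇒ (c0=-3/2, c1=2, c2=0)
[Jacobi] macro 2: S0 reads c2=0 → after 1×micro: -9/4; S1 reads c0=-3/2 → after 1×micro: 1; S2 reads c1=2 → after 2×micro: 0 ⇒ (c0=-9/4, c1=1, c2=0)
[Jacobi] macro 3: S0 reads c2=0 → after 1×micro: -27/8; S1 reads c0=-9/4 → after 1×micro: 1; S2 reads c1=1 → after 2×micro: 0 ⇒ (c0=-27/8, c1=1, c2=0)
[Jacobi] macro 4: S0 reads c2=0 → after 1×micro: -81/16; S1 reads c0=-27/8 → after 1×micro: 1; S2 reads c1=1 → after 2×micro: 0 ⇒ (c0=-81/16, c1=1, c2=0)
[Jacobi] macro 5: S0 reads c2=0 → after 1×micro: -243/32; S1 reads c0=-81/16 → after 1×micro: 2; S2 reads c1=1 → after 2×micro: 0 ⇒ (c0=-243/32, c1=2, c2=0)
[Jacobi] macro 6: S0 reads c2=0 → after 1×micro: -729/64; S1 reads c0=-243/32 → after 1×micro: 1; S2 reads c1=2 → after 2×micro: 0 ⇒ (c0=-729/64, c1=1, c2=0)
[Gauss-Seidel] macro 1: S0 reads c2=0 → after 1×micro: -3/2; S1 reads c0=-3/2 → after 1×micro: 1; S2 reads c1=1 → after 2×micro: 0 ⇒ (c0=-3/2, c1=1, c2=0)
[Gauss-Seidel] macro 2: S0 reads c2=0 → after 1×micro: -9/4; S1 reads c0=-9/4 → after 1×micro: 1; S2 reads c1=1 → after 2×micro: 0 ⇒ (c0=-9/4, c1=1, c2=0)
[Gauss-Seidel] macro 3: S0 reads c2=0 → after 1×micro: -27/8; S1 reads c0=-27/8 → after 1×micro: 1; S2 reads c1=1 → after 2×micro: 0 ⇒ (c0=-27/8, c1=1, c2=0)
[Gauss-Seidel] macro 4: S0 reads c2=0 → after 1×micro: -81/16; S1 reads c0=-81/16 → after 1×micro: 2; S2 reads c1=2 → after 2×micro: 0 ⇒ (c0=-81/16, c1=2, c2=0)
[Gauss-Seidel] macro 5: S0 reads c2=0 → after 1×micro: -243/32; S1 reads c0=-243/32 → after 1×micro: 1; S2 reads c1=1 → after 2×micro: 0 ⇒ (c0=-243/32, c1=1, c2=0)
[Gauss-Seidel] macro 6: S0 reads c2=0 → after 1×micro: -729/64; S1 reads c0=-729/64 → after 1×micro: 1; S2 reads c1=1 → after 2×micro: 0 ⇒ (c0=-729/64, c1=1, c2=0)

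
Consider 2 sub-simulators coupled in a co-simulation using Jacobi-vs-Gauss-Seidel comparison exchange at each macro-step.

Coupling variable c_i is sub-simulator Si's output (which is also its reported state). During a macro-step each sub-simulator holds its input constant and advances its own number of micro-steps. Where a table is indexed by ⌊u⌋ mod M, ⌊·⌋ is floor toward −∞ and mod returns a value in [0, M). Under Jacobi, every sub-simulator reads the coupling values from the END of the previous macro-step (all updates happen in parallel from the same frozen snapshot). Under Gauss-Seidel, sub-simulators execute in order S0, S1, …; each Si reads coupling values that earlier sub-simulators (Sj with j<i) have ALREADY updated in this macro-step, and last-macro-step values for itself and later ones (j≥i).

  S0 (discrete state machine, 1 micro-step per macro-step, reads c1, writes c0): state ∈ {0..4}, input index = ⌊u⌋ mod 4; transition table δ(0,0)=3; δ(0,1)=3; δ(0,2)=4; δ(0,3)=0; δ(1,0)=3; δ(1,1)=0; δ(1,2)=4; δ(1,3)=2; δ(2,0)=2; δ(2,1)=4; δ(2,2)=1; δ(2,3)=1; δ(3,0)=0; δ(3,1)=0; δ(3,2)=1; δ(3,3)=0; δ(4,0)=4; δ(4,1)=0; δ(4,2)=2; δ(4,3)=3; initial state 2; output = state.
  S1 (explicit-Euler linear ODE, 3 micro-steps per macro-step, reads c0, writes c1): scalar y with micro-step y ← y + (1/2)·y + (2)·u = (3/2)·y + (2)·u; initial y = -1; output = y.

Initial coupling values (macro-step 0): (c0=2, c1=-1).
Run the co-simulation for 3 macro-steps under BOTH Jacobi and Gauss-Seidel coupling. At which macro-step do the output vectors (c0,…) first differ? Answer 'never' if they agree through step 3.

first divergence at macro-step: 1

[Jacobi] macro 1: S0 reads c1=-1 → after 1×micro: 1; S1 reads c0=2 → after 3×micro: 125/8 ⇒ (c0=1, c1=125/8)
[Jacobi] macro 2: S0 reads c1=125/8 → after 1×micro: 2; S1 reads c0=1 → after 3×micro: 3983/64 ⇒ (c0=2, c1=3983/64)
[Jacobi] macro 3: S0 reads c1=3983/64 → after 1×micro: 1; S1 reads c0=2 → after 3×micro: 117269/512 ⇒ (c0=1, c1=117269/512)
[Gauss-Seidel] macro 1: S0 reads c1=-1 → after 1×micro: 1; S1 reads c0=1 → after 3×micro: 49/8 ⇒ (c0=1, c1=49/8)
[Gauss-Seidel] macro 2: S0 reads c1=49/8 → after 1×micro: 4; S1 reads c0=4 → after 3×micro: 3755/64 ⇒ (c0=4, c1=3755/64)
[Gauss-Seidel] macro 3: S0 reads c1=3755/64 → after 1×micro: 2; S1 reads c0=2 → after 3×micro: 111113/512 ⇒ (c0=2, c1=111113/512)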